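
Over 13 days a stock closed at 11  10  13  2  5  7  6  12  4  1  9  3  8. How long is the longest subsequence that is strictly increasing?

Let dp[i] be the length of the longest such subsequence ending at index i:
i:      1  2  3  4  5  6  7  8  9 10 11 12 13
a[i]:  11 10 13  2  5  7  6 12  4  1  9  3  8
dp:     1  1  2  1  2  3  3  4  2  1  4  2  4
Maximum dp value is 4.

4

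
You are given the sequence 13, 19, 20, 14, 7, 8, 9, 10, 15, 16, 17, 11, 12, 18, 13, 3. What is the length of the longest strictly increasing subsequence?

Let dp[i] be the length of the longest such subsequence ending at index i:
i:      1  2  3  4  5  6  7  8  9 10 11 12 13 14 15 16
a[i]:  13 19 20 14  7  8  9 10 15 16 17 11 12 18 13  3
dp:     1  2  3  2  1  2  3  4  5  6  7  5  6  8  7  1
Maximum dp value is 8.

8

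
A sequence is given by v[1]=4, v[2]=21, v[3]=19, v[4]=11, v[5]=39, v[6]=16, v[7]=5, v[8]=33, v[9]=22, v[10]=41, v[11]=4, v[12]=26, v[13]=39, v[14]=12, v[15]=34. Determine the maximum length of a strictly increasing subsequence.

Let dp[i] be the length of the longest such subsequence ending at index i:
i:      1  2  3  4  5  6  7  8  9 10 11 12 13 14 15
v[i]:   4 21 19 11 39 16  5 33 22 41  4 26 39 12 34
dp:     1  2  2  2  3  3  2  4  4  5  1  5  6  3  6
Maximum dp value is 6.

6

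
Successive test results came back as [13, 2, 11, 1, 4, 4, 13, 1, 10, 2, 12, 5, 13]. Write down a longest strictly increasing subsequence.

Patience tails give the LIS length; then backtrack through the dp parents:
13 → extends → [13]
2 → replaces 13 → [2]
11 → extends → [2, 11]
1 → replaces 2 → [1, 11]
4 → replaces 11 → [1, 4]
4 → already a tail → [1, 4]
13 → extends → [1, 4, 13]
1 → already a tail → [1, 4, 13]
10 → replaces 13 → [1, 4, 10]
2 → replaces 4 → [1, 2, 10]
12 → extends → [1, 2, 10, 12]
5 → replaces 10 → [1, 2, 5, 12]
13 → extends → [1, 2, 5, 12, 13]
Length 5; one witness is 2, 4, 10, 12, 13.

2, 4, 10, 12, 13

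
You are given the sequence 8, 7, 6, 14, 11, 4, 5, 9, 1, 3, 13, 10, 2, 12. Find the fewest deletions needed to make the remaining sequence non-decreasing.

Fewest deletions = n − (longest non-decreasing subsequence).
i:      1  2  3  4  5  6  7  8  9 10 11 12 13 14
a[i]:   8  7  6 14 11  4  5  9  1  3 13 10  2 12
dp:     1  1  1  2  2  1  2  3  1  2  4  4  2  5
max dp = 5, so deletions = 14 − 5 = 9.

9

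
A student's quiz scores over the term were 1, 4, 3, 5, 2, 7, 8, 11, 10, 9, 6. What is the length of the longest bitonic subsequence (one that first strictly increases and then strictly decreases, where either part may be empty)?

9

inc[i] = longest strictly increasing subsequence ending at i; dec[i] = longest strictly decreasing subsequence starting at i:
i:      1  2  3  4  5  6  7  8  9 10 11
a[i]:   1  4  3  5  2  7  8 11 10  9  6
inc:    1  2  2  3  2  4  5  6  6  6  4
dec:    1  3  2  2  1  2  2  4  3  2  1
Best peak at i=8 (value 11): inc=6, dec=4, length 6+4−1 = 9.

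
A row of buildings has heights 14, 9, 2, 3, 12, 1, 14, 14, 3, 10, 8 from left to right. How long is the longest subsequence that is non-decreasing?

5

Track the smallest tail for each achievable length (allowing ties):
14 → extends → [14]
9 → replaces 14 → [9]
2 → replaces 9 → [2]
3 → extends → [2, 3]
12 → extends → [2, 3, 12]
1 → replaces 2 → [1, 3, 12]
14 → extends → [1, 3, 12, 14]
14 → extends → [1, 3, 12, 14, 14]
3 → replaces 12 → [1, 3, 3, 14, 14]
10 → replaces 14 → [1, 3, 3, 10, 14]
8 → replaces 10 → [1, 3, 3, 8, 14]
Five tails, so the longest non-decreasing subsequence has length 5 (e.g. 2, 3, 12, 14, 14).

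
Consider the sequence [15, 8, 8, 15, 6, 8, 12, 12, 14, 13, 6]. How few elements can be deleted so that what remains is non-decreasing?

Fewest deletions = n − (longest non-decreasing subsequence).
i:      1  2  3  4  5  6  7  8  9 10 11
a[i]:  15  8  8 15  6  8 12 12 14 13  6
dp:     1  1  2  3  1  3  4  5  6  6  2
max dp = 6, so deletions = 11 − 6 = 5.

5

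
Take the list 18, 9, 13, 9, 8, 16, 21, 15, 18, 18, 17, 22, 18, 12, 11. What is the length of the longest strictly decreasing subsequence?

5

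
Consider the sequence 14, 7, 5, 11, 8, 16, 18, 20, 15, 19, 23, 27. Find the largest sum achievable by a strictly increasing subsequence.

Let S[i] be the best sum of a strictly increasing subsequence ending at i:
i:       1   2   3   4   5   6   7   8   9  10  11  12
a[i]:   14   7   5  11   8  16  18  20  15  19  23  27
S:      14   7   5  18  15  34  52  72  33  71  95 122
Maximum is 122 (e.g. 7 + 11 + 16 + 18 + 20 + 23 + 27).

122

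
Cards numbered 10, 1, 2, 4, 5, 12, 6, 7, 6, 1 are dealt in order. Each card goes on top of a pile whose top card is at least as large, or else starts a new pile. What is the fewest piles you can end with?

6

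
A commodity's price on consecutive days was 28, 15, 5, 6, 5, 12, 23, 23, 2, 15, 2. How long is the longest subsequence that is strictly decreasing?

5

Let dp[i] be the longest strictly decreasing subsequence ending at i:
i:      1  2  3  4  5  6  7  8  9 10 11
a[i]:  28 15  5  6  5 12 23 23  2 15  2
dp:     1  2  3  3  4  3  2  2  5  3  5
Maximum is 5.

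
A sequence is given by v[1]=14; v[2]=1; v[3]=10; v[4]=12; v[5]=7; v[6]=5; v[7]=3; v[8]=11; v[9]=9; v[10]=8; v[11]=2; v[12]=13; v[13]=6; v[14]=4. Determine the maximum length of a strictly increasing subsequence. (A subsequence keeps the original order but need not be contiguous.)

4

Let dp[i] be the length of the longest such subsequence ending at index i:
i:      1  2  3  4  5  6  7  8  9 10 11 12 13 14
v[i]:  14  1 10 12  7  5  3 11  9  8  2 13  6  4
dp:     1  1  2  3  2  2  2  3  3  3  2  4  3  3
Maximum dp value is 4.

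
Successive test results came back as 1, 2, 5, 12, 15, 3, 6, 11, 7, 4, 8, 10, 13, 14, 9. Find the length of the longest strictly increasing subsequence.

9

Let dp[i] be the length of the longest such subsequence ending at index i:
i:      1  2  3  4  5  6  7  8  9 10 11 12 13 14 15
a[i]:   1  2  5 12 15  3  6 11  7  4  8 10 13 14  9
dp:     1  2  3  4  5  3  4  5  5  4  6  7  8  9  7
Maximum dp value is 9.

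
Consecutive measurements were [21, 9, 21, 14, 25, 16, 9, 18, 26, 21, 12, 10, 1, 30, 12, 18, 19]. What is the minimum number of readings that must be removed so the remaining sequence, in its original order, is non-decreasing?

11

Fewest deletions = n − (longest non-decreasing subsequence).
Patience tails:
21 → extends → [21]
9 → replaces 21 → [9]
21 → extends → [9, 21]
14 → replaces 21 → [9, 14]
25 → extends → [9, 14, 25]
16 → replaces 25 → [9, 14, 16]
9 → replaces 14 → [9, 9, 16]
18 → extends → [9, 9, 16, 18]
26 → extends → [9, 9, 16, 18, 26]
21 → replaces 26 → [9, 9, 16, 18, 21]
12 → replaces 16 → [9, 9, 12, 18, 21]
10 → replaces 12 → [9, 9, 10, 18, 21]
1 → replaces 9 → [1, 9, 10, 18, 21]
30 → extends → [1, 9, 10, 18, 21, 30]
12 → replaces 18 → [1, 9, 10, 12, 21, 30]
18 → replaces 21 → [1, 9, 10, 12, 18, 30]
19 → replaces 30 → [1, 9, 10, 12, 18, 19]
Longest non-decreasing subsequence has length 6, so deletions = 17 − 6 = 11.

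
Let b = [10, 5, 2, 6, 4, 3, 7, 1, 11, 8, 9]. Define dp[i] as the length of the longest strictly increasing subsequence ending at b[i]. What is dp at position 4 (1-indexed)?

2

dp[i] = 1 + max{dp[j] : j<i, b[j]<b[i]} (or 1 if no such j):
i:      1  2  3  4  5  6  7  8  9 10 11
b[i]:  10  5  2  6  4  3  7  1 11  8  9
dp:     1  1  1  2  2  2  3  1  4  4  5
At index 4 the value is 2.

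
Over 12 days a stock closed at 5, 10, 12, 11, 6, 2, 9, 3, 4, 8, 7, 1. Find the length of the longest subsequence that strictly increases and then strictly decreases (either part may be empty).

inc[i] = longest strictly increasing subsequence ending at i; dec[i] = longest strictly decreasing subsequence starting at i:
i:      1  2  3  4  5  6  7  8  9 10 11 12
a[i]:   5 10 12 11  6  2  9  3  4  8  7  1
inc:    1  2  3  3  2  1  3  2  3  4  4  1
dec:    3  5  6  5  3  2  4  2  2  3  2  1
Best peak at i=3 (value 12): inc=3, dec=6, length 3+6−1 = 8.

8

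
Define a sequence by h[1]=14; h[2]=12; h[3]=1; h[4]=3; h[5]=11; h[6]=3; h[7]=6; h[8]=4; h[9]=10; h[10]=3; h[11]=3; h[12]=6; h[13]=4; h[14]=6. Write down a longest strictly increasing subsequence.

Patience tails give the LIS length; then backtrack through the dp parents:
14 → extends → [14]
12 → replaces 14 → [12]
1 → replaces 12 → [1]
3 → extends → [1, 3]
11 → extends → [1, 3, 11]
3 → already a tail → [1, 3, 11]
6 → replaces 11 → [1, 3, 6]
4 → replaces 6 → [1, 3, 4]
10 → extends → [1, 3, 4, 10]
3 → already a tail → [1, 3, 4, 10]
3 → already a tail → [1, 3, 4, 10]
6 → replaces 10 → [1, 3, 4, 6]
4 → already a tail → [1, 3, 4, 6]
6 → already a tail → [1, 3, 4, 6]
Length 4; one witness is 1, 3, 6, 10.

1, 3, 6, 10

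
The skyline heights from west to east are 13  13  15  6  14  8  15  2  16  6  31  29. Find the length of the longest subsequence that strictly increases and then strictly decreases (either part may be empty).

6

inc[i] = longest strictly increasing subsequence ending at i; dec[i] = longest strictly decreasing subsequence starting at i:
i:      1  2  3  4  5  6  7  8  9 10 11 12
a[i]:  13 13 15  6 14  8 15  2 16  6 31 29
inc:    1  1  2  1  2  2  3  1  4  2  5  5
dec:    3  3  4  2  3  2  2  1  2  1  2  1
Best peak at i=11 (value 31): inc=5, dec=2, length 5+2−1 = 6.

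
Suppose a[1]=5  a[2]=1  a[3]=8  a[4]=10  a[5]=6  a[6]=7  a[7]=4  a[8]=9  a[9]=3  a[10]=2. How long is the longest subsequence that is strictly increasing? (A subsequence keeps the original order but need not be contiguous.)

4

Track the smallest tail for each achievable length (strict):
5 → extends → [5]
1 → replaces 5 → [1]
8 → extends → [1, 8]
10 → extends → [1, 8, 10]
6 → replaces 8 → [1, 6, 10]
7 → replaces 10 → [1, 6, 7]
4 → replaces 6 → [1, 4, 7]
9 → extends → [1, 4, 7, 9]
3 → replaces 4 → [1, 3, 7, 9]
2 → replaces 3 → [1, 2, 7, 9]
Four tails, so the longest strictly increasing subsequence has length 4 (e.g. 5, 6, 7, 9).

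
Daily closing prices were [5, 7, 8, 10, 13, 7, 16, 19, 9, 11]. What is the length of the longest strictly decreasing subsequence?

2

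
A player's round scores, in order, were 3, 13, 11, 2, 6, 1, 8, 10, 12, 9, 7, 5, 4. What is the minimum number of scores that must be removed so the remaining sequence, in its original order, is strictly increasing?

Fewest deletions = n − (longest strictly increasing subsequence).
Patience tails:
3 → extends → [3]
13 → extends → [3, 13]
11 → replaces 13 → [3, 11]
2 → replaces 3 → [2, 11]
6 → replaces 11 → [2, 6]
1 → replaces 2 → [1, 6]
8 → extends → [1, 6, 8]
10 → extends → [1, 6, 8, 10]
12 → extends → [1, 6, 8, 10, 12]
9 → replaces 10 → [1, 6, 8, 9, 12]
7 → replaces 8 → [1, 6, 7, 9, 12]
5 → replaces 6 → [1, 5, 7, 9, 12]
4 → replaces 5 → [1, 4, 7, 9, 12]
Longest strictly increasing subsequence has length 5, so deletions = 13 − 5 = 8.

8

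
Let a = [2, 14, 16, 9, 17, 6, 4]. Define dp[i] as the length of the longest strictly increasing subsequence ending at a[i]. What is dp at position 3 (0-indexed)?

2

dp[i] = 1 + max{dp[j] : j<i, a[j]<a[i]} (or 1 if no such j):
i:      0  1  2  3  4  5  6
a[i]:   2 14 16  9 17  6  4
dp:     1  2  3  2  4  2  2
At index 3 the value is 2.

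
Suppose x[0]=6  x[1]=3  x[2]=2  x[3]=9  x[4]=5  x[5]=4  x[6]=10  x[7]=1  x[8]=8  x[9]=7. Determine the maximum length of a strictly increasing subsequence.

Track the smallest tail for each achievable length (strict):
6 → extends → [6]
3 → replaces 6 → [3]
2 → replaces 3 → [2]
9 → extends → [2, 9]
5 → replaces 9 → [2, 5]
4 → replaces 5 → [2, 4]
10 → extends → [2, 4, 10]
1 → replaces 2 → [1, 4, 10]
8 → replaces 10 → [1, 4, 8]
7 → replaces 8 → [1, 4, 7]
Three tails, so the longest strictly increasing subsequence has length 3 (e.g. 6, 9, 10).

3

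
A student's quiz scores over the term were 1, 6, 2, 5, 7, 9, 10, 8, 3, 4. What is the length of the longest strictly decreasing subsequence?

3

Negate each value so 'decreasing' becomes 'increasing', then run patience tails on the negated sequence:
-1 → extends → [-1]
-6 → replaces -1 → [-6]
-2 → extends → [-6, -2]
-5 → replaces -2 → [-6, -5]
-7 → replaces -6 → [-7, -5]
-9 → replaces -7 → [-9, -5]
-10 → replaces -9 → [-10, -5]
-8 → replaces -5 → [-10, -8]
-3 → extends → [-10, -8, -3]
-4 → replaces -3 → [-10, -8, -4]
Three tails, so the longest strictly decreasing subsequence of the original has length 3.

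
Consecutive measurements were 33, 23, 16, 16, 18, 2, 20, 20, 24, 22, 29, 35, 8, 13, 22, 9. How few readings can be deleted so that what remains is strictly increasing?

Fewest deletions = n − (longest strictly increasing subsequence).
i:      1  2  3  4  5  6  7  8  9 10 11 12 13 14 15 16
a[i]:  33 23 16 16 18  2 20 20 24 22 29 35  8 13 22  9
dp:     1  1  1  1  2  1  3  3  4  4  5  6  2  3  4  3
max dp = 6, so deletions = 16 − 6 = 10.

10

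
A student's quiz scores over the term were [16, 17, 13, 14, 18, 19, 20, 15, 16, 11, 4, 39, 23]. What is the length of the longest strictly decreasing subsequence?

Negate each value so 'decreasing' becomes 'increasing', then run patience tails on the negated sequence:
-16 → extends → [-16]
-17 → replaces -16 → [-17]
-13 → extends → [-17, -13]
-14 → replaces -13 → [-17, -14]
-18 → replaces -17 → [-18, -14]
-19 → replaces -18 → [-19, -14]
-20 → replaces -19 → [-20, -14]
-15 → replaces -14 → [-20, -15]
-16 → replaces -15 → [-20, -16]
-11 → extends → [-20, -16, -11]
-4 → extends → [-20, -16, -11, -4]
-39 → replaces -20 → [-39, -16, -11, -4]
-23 → replaces -16 → [-39, -23, -11, -4]
Four tails, so the longest strictly decreasing subsequence of the original has length 4.

4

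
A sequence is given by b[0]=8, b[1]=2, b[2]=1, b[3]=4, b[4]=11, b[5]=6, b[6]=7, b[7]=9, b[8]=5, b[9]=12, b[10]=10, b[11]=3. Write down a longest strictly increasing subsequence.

Patience tails give the LIS length; then backtrack through the dp parents:
8 → extends → [8]
2 → replaces 8 → [2]
1 → replaces 2 → [1]
4 → extends → [1, 4]
11 → extends → [1, 4, 11]
6 → replaces 11 → [1, 4, 6]
7 → extends → [1, 4, 6, 7]
9 → extends → [1, 4, 6, 7, 9]
5 → replaces 6 → [1, 4, 5, 7, 9]
12 → extends → [1, 4, 5, 7, 9, 12]
10 → replaces 12 → [1, 4, 5, 7, 9, 10]
3 → replaces 4 → [1, 3, 5, 7, 9, 10]
Length 6; one witness is 2, 4, 6, 7, 9, 12.

2, 4, 6, 7, 9, 12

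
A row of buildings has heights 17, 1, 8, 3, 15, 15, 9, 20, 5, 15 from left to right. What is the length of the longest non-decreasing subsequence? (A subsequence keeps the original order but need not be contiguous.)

5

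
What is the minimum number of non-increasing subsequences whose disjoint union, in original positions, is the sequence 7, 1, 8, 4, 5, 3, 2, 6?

Place each on the leftmost legal pile:
7 → new pile 1 (tops now [7])
1 → pile 1 (tops now [1])
8 → new pile 2 (tops now [1, 8])
4 → pile 2 (tops now [1, 4])
5 → new pile 3 (tops now [1, 4, 5])
3 → pile 2 (tops now [1, 3, 5])
2 → pile 2 (tops now [1, 2, 5])
6 → new pile 4 (tops now [1, 2, 5, 6])
Four piles.

4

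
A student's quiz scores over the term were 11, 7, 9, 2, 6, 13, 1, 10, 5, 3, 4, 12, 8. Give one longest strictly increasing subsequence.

Patience tails give the LIS length; then backtrack through the dp parents:
11 → extends → [11]
7 → replaces 11 → [7]
9 → extends → [7, 9]
2 → replaces 7 → [2, 9]
6 → replaces 9 → [2, 6]
13 → extends → [2, 6, 13]
1 → replaces 2 → [1, 6, 13]
10 → replaces 13 → [1, 6, 10]
5 → replaces 6 → [1, 5, 10]
3 → replaces 5 → [1, 3, 10]
4 → replaces 10 → [1, 3, 4]
12 → extends → [1, 3, 4, 12]
8 → replaces 12 → [1, 3, 4, 8]
Length 4; one witness is 7, 9, 10, 12.

7, 9, 10, 12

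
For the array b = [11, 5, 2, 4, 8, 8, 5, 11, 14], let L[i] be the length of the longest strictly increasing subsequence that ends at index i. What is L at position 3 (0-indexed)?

dp[i] = 1 + max{dp[j] : j<i, b[j]<b[i]} (or 1 if no such j):
i:      0  1  2  3  4  5  6  7  8
b[i]:  11  5  2  4  8  8  5 11 14
dp:     1  1  1  2  3  3  3  4  5
At index 3 the value is 2.

2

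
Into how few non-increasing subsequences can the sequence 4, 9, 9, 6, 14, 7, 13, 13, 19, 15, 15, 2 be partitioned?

5

The minimum number of non-increasing subsequences covering a sequence equals the length of its longest strictly increasing subsequence.
LIS length is 5 (e.g. 4, 6, 7, 13, 19), so 5 piles are needed.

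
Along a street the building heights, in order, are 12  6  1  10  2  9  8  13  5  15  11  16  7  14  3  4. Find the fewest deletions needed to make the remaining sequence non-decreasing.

10

Fewest deletions = n − (longest non-decreasing subsequence).
i:      1  2  3  4  5  6  7  8  9 10 11 12 13 14 15 16
a[i]:  12  6  1 10  2  9  8 13  5 15 11 16  7 14  3  4
dp:     1  1  1  2  2  3  3  4  3  5  4  6  4  5  3  4
max dp = 6, so deletions = 16 − 6 = 10.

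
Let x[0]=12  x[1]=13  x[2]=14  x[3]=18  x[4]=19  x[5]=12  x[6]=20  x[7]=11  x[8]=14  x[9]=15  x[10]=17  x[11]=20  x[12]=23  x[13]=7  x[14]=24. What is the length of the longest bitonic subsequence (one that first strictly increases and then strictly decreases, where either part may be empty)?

inc[i] = longest strictly increasing subsequence ending at i; dec[i] = longest strictly decreasing subsequence starting at i:
i:      0  1  2  3  4  5  6  7  8  9 10 11 12 13 14
x[i]:  12 13 14 18 19 12 20 11 14 15 17 20 23  7 24
inc:    1  2  3  4  5  1  6  1  3  4  5  6  7  1  8
dec:    3  4  4  4  4  3  3  2  2  2  2  2  2  1  1
Best peak at i=4 (value 19): inc=5, dec=4, length 5+4−1 = 8.

8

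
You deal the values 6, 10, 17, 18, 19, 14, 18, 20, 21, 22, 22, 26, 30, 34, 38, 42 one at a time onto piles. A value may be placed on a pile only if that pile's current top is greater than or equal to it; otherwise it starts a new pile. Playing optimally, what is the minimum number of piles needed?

13

The minimum number of non-increasing subsequences covering a sequence equals the length of its longest strictly increasing subsequence.
LIS length is 13 (e.g. 6, 10, 17, 18, 19, 20, 21, 22, 26, 30, 34, 38, 42), so 13 piles are needed.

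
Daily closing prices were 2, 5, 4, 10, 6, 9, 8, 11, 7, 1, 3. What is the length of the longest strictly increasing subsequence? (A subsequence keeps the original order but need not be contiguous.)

Track the smallest tail for each achievable length (strict):
2 → extends → [2]
5 → extends → [2, 5]
4 → replaces 5 → [2, 4]
10 → extends → [2, 4, 10]
6 → replaces 10 → [2, 4, 6]
9 → extends → [2, 4, 6, 9]
8 → replaces 9 → [2, 4, 6, 8]
11 → extends → [2, 4, 6, 8, 11]
7 → replaces 8 → [2, 4, 6, 7, 11]
1 → replaces 2 → [1, 4, 6, 7, 11]
3 → replaces 4 → [1, 3, 6, 7, 11]
Five tails, so the longest strictly increasing subsequence has length 5 (e.g. 2, 5, 6, 9, 11).

5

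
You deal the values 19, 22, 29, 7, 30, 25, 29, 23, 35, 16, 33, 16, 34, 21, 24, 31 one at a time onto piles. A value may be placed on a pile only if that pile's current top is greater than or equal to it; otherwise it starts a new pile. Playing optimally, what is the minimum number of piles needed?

6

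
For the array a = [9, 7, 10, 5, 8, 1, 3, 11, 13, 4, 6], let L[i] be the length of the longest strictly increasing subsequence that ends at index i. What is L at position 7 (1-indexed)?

dp[i] = 1 + max{dp[j] : j<i, a[j]<a[i]} (or 1 if no such j):
i:      1  2  3  4  5  6  7  8  9 10 11
a[i]:   9  7 10  5  8  1  3 11 13  4  6
dp:     1  1  2  1  2  1  2  3  4  3  4
At index 7 the value is 2.

2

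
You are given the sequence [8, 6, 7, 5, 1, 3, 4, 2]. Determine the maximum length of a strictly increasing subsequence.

Let dp[i] be the length of the longest such subsequence ending at index i:
i:     1 2 3 4 5 6 7 8
a[i]:  8 6 7 5 1 3 4 2
dp:    1 1 2 1 1 2 3 2
Maximum dp value is 3.

3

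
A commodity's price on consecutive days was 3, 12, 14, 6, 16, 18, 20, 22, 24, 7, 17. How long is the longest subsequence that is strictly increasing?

Track the smallest tail for each achievable length (strict):
3 → extends → [3]
12 → extends → [3, 12]
14 → extends → [3, 12, 14]
6 → replaces 12 → [3, 6, 14]
16 → extends → [3, 6, 14, 16]
18 → extends → [3, 6, 14, 16, 18]
20 → extends → [3, 6, 14, 16, 18, 20]
22 → extends → [3, 6, 14, 16, 18, 20, 22]
24 → extends → [3, 6, 14, 16, 18, 20, 22, 24]
7 → replaces 14 → [3, 6, 7, 16, 18, 20, 22, 24]
17 → replaces 18 → [3, 6, 7, 16, 17, 20, 22, 24]
Eight tails, so the longest strictly increasing subsequence has length 8 (e.g. 3, 12, 14, 16, 18, 20, 22, 24).

8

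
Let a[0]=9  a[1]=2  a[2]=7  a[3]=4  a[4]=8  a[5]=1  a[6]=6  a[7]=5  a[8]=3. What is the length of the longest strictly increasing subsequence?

3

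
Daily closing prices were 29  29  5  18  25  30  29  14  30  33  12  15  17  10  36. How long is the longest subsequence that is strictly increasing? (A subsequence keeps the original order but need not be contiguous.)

7

Track the smallest tail for each achievable length (strict):
29 → extends → [29]
29 → already a tail → [29]
5 → replaces 29 → [5]
18 → extends → [5, 18]
25 → extends → [5, 18, 25]
30 → extends → [5, 18, 25, 30]
29 → replaces 30 → [5, 18, 25, 29]
14 → replaces 18 → [5, 14, 25, 29]
30 → extends → [5, 14, 25, 29, 30]
33 → extends → [5, 14, 25, 29, 30, 33]
12 → replaces 14 → [5, 12, 25, 29, 30, 33]
15 → replaces 25 → [5, 12, 15, 29, 30, 33]
17 → replaces 29 → [5, 12, 15, 17, 30, 33]
10 → replaces 12 → [5, 10, 15, 17, 30, 33]
36 → extends → [5, 10, 15, 17, 30, 33, 36]
Seven tails, so the longest strictly increasing subsequence has length 7 (e.g. 5, 18, 25, 29, 30, 33, 36).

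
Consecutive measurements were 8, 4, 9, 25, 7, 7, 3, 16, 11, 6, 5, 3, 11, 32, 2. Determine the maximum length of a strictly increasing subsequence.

4

Let dp[i] be the length of the longest such subsequence ending at index i:
i:      1  2  3  4  5  6  7  8  9 10 11 12 13 14 15
a[i]:   8  4  9 25  7  7  3 16 11  6  5  3 11 32  2
dp:     1  1  2  3  2  2  1  3  3  2  2  1  3  4  1
Maximum dp value is 4.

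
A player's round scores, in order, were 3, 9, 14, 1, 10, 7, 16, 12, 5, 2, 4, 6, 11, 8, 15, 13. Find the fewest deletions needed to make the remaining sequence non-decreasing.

10

Fewest deletions = n − (longest non-decreasing subsequence).
i:      1  2  3  4  5  6  7  8  9 10 11 12 13 14 15 16
a[i]:   3  9 14  1 10  7 16 12  5  2  4  6 11  8 15 13
dp:     1  2  3  1  3  2  4  4  2  2  3  4  5  5  6  6
max dp = 6, so deletions = 16 − 6 = 10.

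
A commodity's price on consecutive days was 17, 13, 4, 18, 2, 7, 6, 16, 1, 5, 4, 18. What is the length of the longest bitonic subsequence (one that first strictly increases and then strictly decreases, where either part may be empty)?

inc[i] = longest strictly increasing subsequence ending at i; dec[i] = longest strictly decreasing subsequence starting at i:
i:      1  2  3  4  5  6  7  8  9 10 11 12
a[i]:  17 13  4 18  2  7  6 16  1  5  4 18
inc:    1  1  1  2  1  2  2  3  1  2  2  4
dec:    6  5  3  5  2  4  3  3  1  2  1  1
Best peak at i=1 (value 17): inc=1, dec=6, length 1+6−1 = 6.

6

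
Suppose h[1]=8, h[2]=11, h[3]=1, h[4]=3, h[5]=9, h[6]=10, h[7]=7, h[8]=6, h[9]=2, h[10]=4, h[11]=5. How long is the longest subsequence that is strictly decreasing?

Negate each value so 'decreasing' becomes 'increasing', then run patience tails on the negated sequence:
-8 → extends → [-8]
-11 → replaces -8 → [-11]
-1 → extends → [-11, -1]
-3 → replaces -1 → [-11, -3]
-9 → replaces -3 → [-11, -9]
-10 → replaces -9 → [-11, -10]
-7 → extends → [-11, -10, -7]
-6 → extends → [-11, -10, -7, -6]
-2 → extends → [-11, -10, -7, -6, -2]
-4 → replaces -2 → [-11, -10, -7, -6, -4]
-5 → replaces -4 → [-11, -10, -7, -6, -5]
Five tails, so the longest strictly decreasing subsequence of the original has length 5.

5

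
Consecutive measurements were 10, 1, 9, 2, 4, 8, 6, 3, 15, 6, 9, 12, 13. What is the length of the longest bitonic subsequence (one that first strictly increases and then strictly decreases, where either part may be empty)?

inc[i] = longest strictly increasing subsequence ending at i; dec[i] = longest strictly decreasing subsequence starting at i:
i:      1  2  3  4  5  6  7  8  9 10 11 12 13
a[i]:  10  1  9  2  4  8  6  3 15  6  9 12 13
inc:    1  1  2  2  3  4  4  3  5  4  5  6  7
dec:    5  1  4  1  2  3  2  1  2  1  1  1  1
Best peak at i=13 (value 13): inc=7, dec=1, length 7+1−1 = 7.

7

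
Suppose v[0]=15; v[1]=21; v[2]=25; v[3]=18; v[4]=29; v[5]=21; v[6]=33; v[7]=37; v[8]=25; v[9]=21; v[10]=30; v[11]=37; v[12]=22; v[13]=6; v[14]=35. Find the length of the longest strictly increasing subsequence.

6

Let dp[i] be the length of the longest such subsequence ending at index i:
i:      0  1  2  3  4  5  6  7  8  9 10 11 12 13 14
v[i]:  15 21 25 18 29 21 33 37 25 21 30 37 22  6 35
dp:     1  2  3  2  4  3  5  6  4  3  5  6  4  1  6
Maximum dp value is 6.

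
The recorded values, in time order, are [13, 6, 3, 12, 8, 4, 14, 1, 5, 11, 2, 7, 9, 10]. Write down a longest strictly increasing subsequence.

Patience tails give the LIS length; then backtrack through the dp parents:
13 → extends → [13]
6 → replaces 13 → [6]
3 → replaces 6 → [3]
12 → extends → [3, 12]
8 → replaces 12 → [3, 8]
4 → replaces 8 → [3, 4]
14 → extends → [3, 4, 14]
1 → replaces 3 → [1, 4, 14]
5 → replaces 14 → [1, 4, 5]
11 → extends → [1, 4, 5, 11]
2 → replaces 4 → [1, 2, 5, 11]
7 → replaces 11 → [1, 2, 5, 7]
9 → extends → [1, 2, 5, 7, 9]
10 → extends → [1, 2, 5, 7, 9, 10]
Length 6; one witness is 3, 4, 5, 7, 9, 10.

3, 4, 5, 7, 9, 10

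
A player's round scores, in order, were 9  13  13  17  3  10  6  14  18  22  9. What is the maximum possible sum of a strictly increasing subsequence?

79

Let S[i] be the best sum of a strictly increasing subsequence ending at i:
i:      1  2  3  4  5  6  7  8  9 10 11
a[i]:   9 13 13 17  3 10  6 14 18 22  9
S:      9 22 22 39  3 19  9 36 57 79 18
Maximum is 79 (e.g. 9 + 13 + 17 + 18 + 22).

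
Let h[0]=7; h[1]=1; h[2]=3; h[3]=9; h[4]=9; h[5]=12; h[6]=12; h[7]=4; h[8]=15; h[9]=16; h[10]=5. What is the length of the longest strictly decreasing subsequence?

Negate each value so 'decreasing' becomes 'increasing', then run patience tails on the negated sequence:
-7 → extends → [-7]
-1 → extends → [-7, -1]
-3 → replaces -1 → [-7, -3]
-9 → replaces -7 → [-9, -3]
-9 → already a tail → [-9, -3]
-12 → replaces -9 → [-12, -3]
-12 → already a tail → [-12, -3]
-4 → replaces -3 → [-12, -4]
-15 → replaces -12 → [-15, -4]
-16 → replaces -15 → [-16, -4]
-5 → replaces -4 → [-16, -5]
Two tails, so the longest strictly decreasing subsequence of the original has length 2.

2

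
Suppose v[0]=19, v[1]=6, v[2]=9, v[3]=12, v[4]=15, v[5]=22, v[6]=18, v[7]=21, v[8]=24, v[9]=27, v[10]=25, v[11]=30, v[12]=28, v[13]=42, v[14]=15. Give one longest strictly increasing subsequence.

6, 9, 12, 15, 18, 21, 24, 27, 30, 42

Patience tails give the LIS length; then backtrack through the dp parents:
19 → extends → [19]
6 → replaces 19 → [6]
9 → extends → [6, 9]
12 → extends → [6, 9, 12]
15 → extends → [6, 9, 12, 15]
22 → extends → [6, 9, 12, 15, 22]
18 → replaces 22 → [6, 9, 12, 15, 18]
21 → extends → [6, 9, 12, 15, 18, 21]
24 → extends → [6, 9, 12, 15, 18, 21, 24]
27 → extends → [6, 9, 12, 15, 18, 21, 24, 27]
25 → replaces 27 → [6, 9, 12, 15, 18, 21, 24, 25]
30 → extends → [6, 9, 12, 15, 18, 21, 24, 25, 30]
28 → replaces 30 → [6, 9, 12, 15, 18, 21, 24, 25, 28]
42 → extends → [6, 9, 12, 15, 18, 21, 24, 25, 28, 42]
15 → already a tail → [6, 9, 12, 15, 18, 21, 24, 25, 28, 42]
Length 10; one witness is 6, 9, 12, 15, 18, 21, 24, 27, 30, 42.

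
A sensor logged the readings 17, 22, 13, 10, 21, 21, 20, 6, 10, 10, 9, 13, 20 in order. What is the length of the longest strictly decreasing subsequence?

5

Let dp[i] be the longest strictly decreasing subsequence ending at i:
i:      1  2  3  4  5  6  7  8  9 10 11 12 13
a[i]:  17 22 13 10 21 21 20  6 10 10  9 13 20
dp:     1  1  2  3  2  2  3  4  4  4  5  4  3
Maximum is 5.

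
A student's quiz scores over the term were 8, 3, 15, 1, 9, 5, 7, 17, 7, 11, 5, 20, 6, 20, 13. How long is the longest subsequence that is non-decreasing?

Track the smallest tail for each achievable length (allowing ties):
8 → extends → [8]
3 → replaces 8 → [3]
15 → extends → [3, 15]
1 → replaces 3 → [1, 15]
9 → replaces 15 → [1, 9]
5 → replaces 9 → [1, 5]
7 → extends → [1, 5, 7]
17 → extends → [1, 5, 7, 17]
7 → replaces 17 → [1, 5, 7, 7]
11 → extends → [1, 5, 7, 7, 11]
5 → replaces 7 → [1, 5, 5, 7, 11]
20 → extends → [1, 5, 5, 7, 11, 20]
6 → replaces 7 → [1, 5, 5, 6, 11, 20]
20 → extends → [1, 5, 5, 6, 11, 20, 20]
13 → replaces 20 → [1, 5, 5, 6, 11, 13, 20]
Seven tails, so the longest non-decreasing subsequence has length 7 (e.g. 3, 5, 7, 7, 11, 20, 20).

7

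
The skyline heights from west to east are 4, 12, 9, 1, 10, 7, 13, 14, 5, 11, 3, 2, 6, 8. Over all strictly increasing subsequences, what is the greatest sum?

Let S[i] be the best sum of a strictly increasing subsequence ending at i:
i:      1  2  3  4  5  6  7  8  9 10 11 12 13 14
a[i]:   4 12  9  1 10  7 13 14  5 11  3  2  6  8
S:      4 16 13  1 23 11 36 50  9 34  4  3 15 23
Maximum is 50 (e.g. 4 + 9 + 10 + 13 + 14).

50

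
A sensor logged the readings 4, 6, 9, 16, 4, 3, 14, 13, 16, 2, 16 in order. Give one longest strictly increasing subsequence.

Patience tails give the LIS length; then backtrack through the dp parents:
4 → extends → [4]
6 → extends → [4, 6]
9 → extends → [4, 6, 9]
16 → extends → [4, 6, 9, 16]
4 → already a tail → [4, 6, 9, 16]
3 → replaces 4 → [3, 6, 9, 16]
14 → replaces 16 → [3, 6, 9, 14]
13 → replaces 14 → [3, 6, 9, 13]
16 → extends → [3, 6, 9, 13, 16]
2 → replaces 3 → [2, 6, 9, 13, 16]
16 → already a tail → [2, 6, 9, 13, 16]
Length 5; one witness is 4, 6, 9, 14, 16.

4, 6, 9, 14, 16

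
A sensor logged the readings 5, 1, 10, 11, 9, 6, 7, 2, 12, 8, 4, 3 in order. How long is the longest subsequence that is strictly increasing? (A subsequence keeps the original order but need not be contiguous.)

4

Track the smallest tail for each achievable length (strict):
5 → extends → [5]
1 → replaces 5 → [1]
10 → extends → [1, 10]
11 → extends → [1, 10, 11]
9 → replaces 10 → [1, 9, 11]
6 → replaces 9 → [1, 6, 11]
7 → replaces 11 → [1, 6, 7]
2 → replaces 6 → [1, 2, 7]
12 → extends → [1, 2, 7, 12]
8 → replaces 12 → [1, 2, 7, 8]
4 → replaces 7 → [1, 2, 4, 8]
3 → replaces 4 → [1, 2, 3, 8]
Four tails, so the longest strictly increasing subsequence has length 4 (e.g. 5, 10, 11, 12).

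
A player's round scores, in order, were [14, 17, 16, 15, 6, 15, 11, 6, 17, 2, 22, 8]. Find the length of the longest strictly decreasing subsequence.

Let dp[i] be the longest strictly decreasing subsequence ending at i:
i:      1  2  3  4  5  6  7  8  9 10 11 12
a[i]:  14 17 16 15  6 15 11  6 17  2 22  8
dp:     1  1  2  3  4  3  4  5  1  6  1  5
Maximum is 6.

6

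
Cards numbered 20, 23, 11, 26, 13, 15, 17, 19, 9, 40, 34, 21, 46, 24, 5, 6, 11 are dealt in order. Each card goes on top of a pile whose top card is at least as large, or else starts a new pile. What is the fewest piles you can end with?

7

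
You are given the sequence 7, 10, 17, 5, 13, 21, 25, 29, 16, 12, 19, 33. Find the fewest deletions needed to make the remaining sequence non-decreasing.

5

Fewest deletions = n − (longest non-decreasing subsequence).
i:      1  2  3  4  5  6  7  8  9 10 11 12
a[i]:   7 10 17  5 13 21 25 29 16 12 19 33
dp:     1  2  3  1  3  4  5  6  4  3  5  7
max dp = 7, so deletions = 12 − 7 = 5.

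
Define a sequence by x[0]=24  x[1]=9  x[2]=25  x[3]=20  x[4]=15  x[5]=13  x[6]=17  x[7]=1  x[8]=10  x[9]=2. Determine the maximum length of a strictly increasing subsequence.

3

Let dp[i] be the length of the longest such subsequence ending at index i:
i:      0  1  2  3  4  5  6  7  8  9
x[i]:  24  9 25 20 15 13 17  1 10  2
dp:     1  1  2  2  2  2  3  1  2  2
Maximum dp value is 3.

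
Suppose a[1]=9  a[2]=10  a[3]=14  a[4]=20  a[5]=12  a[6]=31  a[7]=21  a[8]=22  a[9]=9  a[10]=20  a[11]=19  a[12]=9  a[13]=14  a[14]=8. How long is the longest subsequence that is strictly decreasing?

6

Negate each value so 'decreasing' becomes 'increasing', then run patience tails on the negated sequence:
-9 → extends → [-9]
-10 → replaces -9 → [-10]
-14 → replaces -10 → [-14]
-20 → replaces -14 → [-20]
-12 → extends → [-20, -12]
-31 → replaces -20 → [-31, -12]
-21 → replaces -12 → [-31, -21]
-22 → replaces -21 → [-31, -22]
-9 → extends → [-31, -22, -9]
-20 → replaces -9 → [-31, -22, -20]
-19 → extends → [-31, -22, -20, -19]
-9 → extends → [-31, -22, -20, -19, -9]
-14 → replaces -9 → [-31, -22, -20, -19, -14]
-8 → extends → [-31, -22, -20, -19, -14, -8]
Six tails, so the longest strictly decreasing subsequence of the original has length 6.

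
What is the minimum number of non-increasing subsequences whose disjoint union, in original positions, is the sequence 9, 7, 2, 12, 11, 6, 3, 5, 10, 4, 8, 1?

4

Place each on the leftmost legal pile:
9 → new pile 1 (tops now [9])
7 → pile 1 (tops now [7])
2 → pile 1 (tops now [2])
12 → new pile 2 (tops now [2, 12])
11 → pile 2 (tops now [2, 11])
6 → pile 2 (tops now [2, 6])
3 → pile 2 (tops now [2, 3])
5 → new pile 3 (tops now [2, 3, 5])
10 → new pile 4 (tops now [2, 3, 5, 10])
4 → pile 3 (tops now [2, 3, 4, 10])
8 → pile 4 (tops now [2, 3, 4, 8])
1 → pile 1 (tops now [1, 3, 4, 8])
Four piles.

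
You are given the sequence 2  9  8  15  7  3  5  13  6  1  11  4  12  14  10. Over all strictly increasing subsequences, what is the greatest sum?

53

Let S[i] be the best sum of a strictly increasing subsequence ending at i:
i:      1  2  3  4  5  6  7  8  9 10 11 12 13 14 15
a[i]:   2  9  8 15  7  3  5 13  6  1 11  4 12 14 10
S:      2 11 10 26  9  5 10 24 16  1 27  9 39 53 26
Maximum is 53 (e.g. 2 + 3 + 5 + 6 + 11 + 12 + 14).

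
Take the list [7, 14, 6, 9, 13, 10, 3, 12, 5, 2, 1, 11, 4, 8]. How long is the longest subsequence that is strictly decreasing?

6

Let dp[i] be the longest strictly decreasing subsequence ending at i:
i:      1  2  3  4  5  6  7  8  9 10 11 12 13 14
a[i]:   7 14  6  9 13 10  3 12  5  2  1 11  4  8
dp:     1  1  2  2  2  3  4  3  4  5  6  4  5  5
Maximum is 6.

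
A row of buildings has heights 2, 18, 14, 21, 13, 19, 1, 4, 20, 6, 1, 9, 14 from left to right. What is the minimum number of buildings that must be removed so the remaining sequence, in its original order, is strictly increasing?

8

Fewest deletions = n − (longest strictly increasing subsequence).
Patience tails:
2 → extends → [2]
18 → extends → [2, 18]
14 → replaces 18 → [2, 14]
21 → extends → [2, 14, 21]
13 → replaces 14 → [2, 13, 21]
19 → replaces 21 → [2, 13, 19]
1 → replaces 2 → [1, 13, 19]
4 → replaces 13 → [1, 4, 19]
20 → extends → [1, 4, 19, 20]
6 → replaces 19 → [1, 4, 6, 20]
1 → already a tail → [1, 4, 6, 20]
9 → replaces 20 → [1, 4, 6, 9]
14 → extends → [1, 4, 6, 9, 14]
Longest strictly increasing subsequence has length 5, so deletions = 13 − 5 = 8.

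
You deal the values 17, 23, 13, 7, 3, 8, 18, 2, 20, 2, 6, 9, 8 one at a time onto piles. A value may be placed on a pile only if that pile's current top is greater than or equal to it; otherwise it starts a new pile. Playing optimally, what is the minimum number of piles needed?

4

The minimum number of non-increasing subsequences covering a sequence equals the length of its longest strictly increasing subsequence.
LIS length is 4 (e.g. 7, 8, 18, 20), so 4 piles are needed.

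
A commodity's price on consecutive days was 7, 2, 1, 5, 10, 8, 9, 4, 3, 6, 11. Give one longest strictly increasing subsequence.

Patience tails give the LIS length; then backtrack through the dp parents:
7 → extends → [7]
2 → replaces 7 → [2]
1 → replaces 2 → [1]
5 → extends → [1, 5]
10 → extends → [1, 5, 10]
8 → replaces 10 → [1, 5, 8]
9 → extends → [1, 5, 8, 9]
4 → replaces 5 → [1, 4, 8, 9]
3 → replaces 4 → [1, 3, 8, 9]
6 → replaces 8 → [1, 3, 6, 9]
11 → extends → [1, 3, 6, 9, 11]
Length 5; one witness is 2, 5, 8, 9, 11.

2, 5, 8, 9, 11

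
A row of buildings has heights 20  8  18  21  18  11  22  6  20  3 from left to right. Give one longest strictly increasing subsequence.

8, 18, 21, 22

Patience tails give the LIS length; then backtrack through the dp parents:
20 → extends → [20]
8 → replaces 20 → [8]
18 → extends → [8, 18]
21 → extends → [8, 18, 21]
18 → already a tail → [8, 18, 21]
11 → replaces 18 → [8, 11, 21]
22 → extends → [8, 11, 21, 22]
6 → replaces 8 → [6, 11, 21, 22]
20 → replaces 21 → [6, 11, 20, 22]
3 → replaces 6 → [3, 11, 20, 22]
Length 4; one witness is 8, 18, 21, 22.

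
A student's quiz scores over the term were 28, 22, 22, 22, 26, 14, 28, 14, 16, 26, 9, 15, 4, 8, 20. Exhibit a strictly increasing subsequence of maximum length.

Patience tails give the LIS length; then backtrack through the dp parents:
28 → extends → [28]
22 → replaces 28 → [22]
22 → already a tail → [22]
22 → already a tail → [22]
26 → extends → [22, 26]
14 → replaces 22 → [14, 26]
28 → extends → [14, 26, 28]
14 → already a tail → [14, 26, 28]
16 → replaces 26 → [14, 16, 28]
26 → replaces 28 → [14, 16, 26]
9 → replaces 14 → [9, 16, 26]
15 → replaces 16 → [9, 15, 26]
4 → replaces 9 → [4, 15, 26]
8 → replaces 15 → [4, 8, 26]
20 → replaces 26 → [4, 8, 20]
Length 3; one witness is 22, 26, 28.

22, 26, 28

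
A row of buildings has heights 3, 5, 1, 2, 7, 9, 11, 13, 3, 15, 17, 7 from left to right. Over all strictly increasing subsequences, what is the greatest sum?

80

Let S[i] be the best sum of a strictly increasing subsequence ending at i:
i:      1  2  3  4  5  6  7  8  9 10 11 12
a[i]:   3  5  1  2  7  9 11 13  3 15 17  7
S:      3  8  1  3 15 24 35 48  6 63 80 15
Maximum is 80 (e.g. 3 + 5 + 7 + 9 + 11 + 13 + 15 + 17).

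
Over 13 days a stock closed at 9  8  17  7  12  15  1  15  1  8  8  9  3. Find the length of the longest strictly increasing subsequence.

3

Let dp[i] be the length of the longest such subsequence ending at index i:
i:      1  2  3  4  5  6  7  8  9 10 11 12 13
a[i]:   9  8 17  7 12 15  1 15  1  8  8  9  3
dp:     1  1  2  1  2  3  1  3  1  2  2  3  2
Maximum dp value is 3.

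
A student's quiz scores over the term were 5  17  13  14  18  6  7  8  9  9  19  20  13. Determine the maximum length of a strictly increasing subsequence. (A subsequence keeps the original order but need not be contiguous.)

7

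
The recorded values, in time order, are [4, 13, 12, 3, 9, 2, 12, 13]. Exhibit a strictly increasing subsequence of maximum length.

4, 9, 12, 13

Patience tails give the LIS length; then backtrack through the dp parents:
4 → extends → [4]
13 → extends → [4, 13]
12 → replaces 13 → [4, 12]
3 → replaces 4 → [3, 12]
9 → replaces 12 → [3, 9]
2 → replaces 3 → [2, 9]
12 → extends → [2, 9, 12]
13 → extends → [2, 9, 12, 13]
Length 4; one witness is 4, 9, 12, 13.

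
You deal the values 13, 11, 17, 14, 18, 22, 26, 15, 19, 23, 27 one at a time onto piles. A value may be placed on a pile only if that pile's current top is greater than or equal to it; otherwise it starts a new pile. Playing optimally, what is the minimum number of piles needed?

6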